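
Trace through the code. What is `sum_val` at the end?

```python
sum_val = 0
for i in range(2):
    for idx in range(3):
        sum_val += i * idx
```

Let's trace through this code step by step.

Initialize: sum_val = 0
Entering loop: for i in range(2):

After execution: sum_val = 3
3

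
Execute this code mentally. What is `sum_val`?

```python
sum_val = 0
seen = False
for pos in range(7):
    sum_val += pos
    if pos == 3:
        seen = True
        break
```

Let's trace through this code step by step.

Initialize: sum_val = 0
Initialize: seen = False
Entering loop: for pos in range(7):

After execution: sum_val = 6
6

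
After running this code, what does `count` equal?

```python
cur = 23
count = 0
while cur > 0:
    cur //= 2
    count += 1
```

Let's trace through this code step by step.

Initialize: cur = 23
Initialize: count = 0
Entering loop: while cur > 0:

After execution: count = 5
5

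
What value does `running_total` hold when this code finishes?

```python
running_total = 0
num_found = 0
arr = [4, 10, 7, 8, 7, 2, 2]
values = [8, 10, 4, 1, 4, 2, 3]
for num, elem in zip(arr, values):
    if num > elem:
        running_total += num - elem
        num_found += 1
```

Let's trace through this code step by step.

Initialize: running_total = 0
Initialize: num_found = 0
Initialize: arr = [4, 10, 7, 8, 7, 2, 2]
Initialize: values = [8, 10, 4, 1, 4, 2, 3]
Entering loop: for num, elem in zip(arr, values):

After execution: running_total = 13
13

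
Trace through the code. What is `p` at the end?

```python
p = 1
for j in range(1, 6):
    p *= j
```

Let's trace through this code step by step.

Initialize: p = 1
Entering loop: for j in range(1, 6):

After execution: p = 120
120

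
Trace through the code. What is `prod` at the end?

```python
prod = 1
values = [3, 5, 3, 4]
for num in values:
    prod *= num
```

Let's trace through this code step by step.

Initialize: prod = 1
Initialize: values = [3, 5, 3, 4]
Entering loop: for num in values:

After execution: prod = 180
180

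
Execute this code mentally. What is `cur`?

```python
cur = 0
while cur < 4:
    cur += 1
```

Let's trace through this code step by step.

Initialize: cur = 0
Entering loop: while cur < 4:

After execution: cur = 4
4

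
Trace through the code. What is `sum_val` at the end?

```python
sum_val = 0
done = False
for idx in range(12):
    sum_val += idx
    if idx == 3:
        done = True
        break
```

Let's trace through this code step by step.

Initialize: sum_val = 0
Initialize: done = False
Entering loop: for idx in range(12):

After execution: sum_val = 6
6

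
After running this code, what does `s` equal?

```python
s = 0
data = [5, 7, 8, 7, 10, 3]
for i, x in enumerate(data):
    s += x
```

Let's trace through this code step by step.

Initialize: s = 0
Initialize: data = [5, 7, 8, 7, 10, 3]
Entering loop: for i, x in enumerate(data):

After execution: s = 40
40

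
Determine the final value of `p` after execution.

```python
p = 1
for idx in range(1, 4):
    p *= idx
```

Let's trace through this code step by step.

Initialize: p = 1
Entering loop: for idx in range(1, 4):

After execution: p = 6
6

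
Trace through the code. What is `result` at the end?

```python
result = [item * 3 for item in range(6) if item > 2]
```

Let's trace through this code step by step.

Initialize: result = [item * 3 for item in range(6) if item > 2]

After execution: result = [9, 12, 15]
[9, 12, 15]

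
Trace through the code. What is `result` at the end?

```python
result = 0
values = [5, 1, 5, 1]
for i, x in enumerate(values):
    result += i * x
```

Let's trace through this code step by step.

Initialize: result = 0
Initialize: values = [5, 1, 5, 1]
Entering loop: for i, x in enumerate(values):

After execution: result = 14
14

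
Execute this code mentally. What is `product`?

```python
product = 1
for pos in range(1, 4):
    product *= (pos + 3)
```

Let's trace through this code step by step.

Initialize: product = 1
Entering loop: for pos in range(1, 4):

After execution: product = 120
120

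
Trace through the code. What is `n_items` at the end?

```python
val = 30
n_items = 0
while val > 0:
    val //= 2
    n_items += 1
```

Let's trace through this code step by step.

Initialize: val = 30
Initialize: n_items = 0
Entering loop: while val > 0:

After execution: n_items = 5
5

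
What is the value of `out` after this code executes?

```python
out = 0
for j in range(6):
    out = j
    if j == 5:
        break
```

Let's trace through this code step by step.

Initialize: out = 0
Entering loop: for j in range(6):

After execution: out = 5
5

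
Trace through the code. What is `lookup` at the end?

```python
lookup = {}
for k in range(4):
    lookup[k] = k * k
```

Let's trace through this code step by step.

Initialize: lookup = {}
Entering loop: for k in range(4):

After execution: lookup = {0: 0, 1: 1, 2: 4, 3: 9}
{0: 0, 1: 1, 2: 4, 3: 9}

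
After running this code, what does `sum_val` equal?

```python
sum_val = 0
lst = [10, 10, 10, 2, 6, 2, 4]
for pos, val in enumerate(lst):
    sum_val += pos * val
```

Let's trace through this code step by step.

Initialize: sum_val = 0
Initialize: lst = [10, 10, 10, 2, 6, 2, 4]
Entering loop: for pos, val in enumerate(lst):

After execution: sum_val = 94
94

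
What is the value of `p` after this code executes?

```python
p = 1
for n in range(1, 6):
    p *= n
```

Let's trace through this code step by step.

Initialize: p = 1
Entering loop: for n in range(1, 6):

After execution: p = 120
120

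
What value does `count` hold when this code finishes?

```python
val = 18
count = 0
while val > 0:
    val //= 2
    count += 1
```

Let's trace through this code step by step.

Initialize: val = 18
Initialize: count = 0
Entering loop: while val > 0:

After execution: count = 5
5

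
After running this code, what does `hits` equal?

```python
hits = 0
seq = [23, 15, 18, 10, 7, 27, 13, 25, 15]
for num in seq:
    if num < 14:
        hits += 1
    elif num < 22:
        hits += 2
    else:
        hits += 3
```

Let's trace through this code step by step.

Initialize: hits = 0
Initialize: seq = [23, 15, 18, 10, 7, 27, 13, 25, 15]
Entering loop: for num in seq:

After execution: hits = 18
18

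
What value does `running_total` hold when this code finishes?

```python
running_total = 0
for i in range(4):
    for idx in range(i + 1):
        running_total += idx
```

Let's trace through this code step by step.

Initialize: running_total = 0
Entering loop: for i in range(4):

After execution: running_total = 10
10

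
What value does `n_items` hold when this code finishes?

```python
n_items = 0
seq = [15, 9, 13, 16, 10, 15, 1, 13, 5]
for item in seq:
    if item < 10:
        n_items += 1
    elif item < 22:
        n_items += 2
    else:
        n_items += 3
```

Let's trace through this code step by step.

Initialize: n_items = 0
Initialize: seq = [15, 9, 13, 16, 10, 15, 1, 13, 5]
Entering loop: for item in seq:

After execution: n_items = 15
15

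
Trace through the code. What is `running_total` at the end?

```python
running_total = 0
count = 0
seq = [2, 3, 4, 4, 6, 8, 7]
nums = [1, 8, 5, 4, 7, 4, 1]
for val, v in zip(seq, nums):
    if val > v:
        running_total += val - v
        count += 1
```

Let's trace through this code step by step.

Initialize: running_total = 0
Initialize: count = 0
Initialize: seq = [2, 3, 4, 4, 6, 8, 7]
Initialize: nums = [1, 8, 5, 4, 7, 4, 1]
Entering loop: for val, v in zip(seq, nums):

After execution: running_total = 11
11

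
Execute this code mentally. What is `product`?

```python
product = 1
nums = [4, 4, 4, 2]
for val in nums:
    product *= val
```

Let's trace through this code step by step.

Initialize: product = 1
Initialize: nums = [4, 4, 4, 2]
Entering loop: for val in nums:

After execution: product = 128
128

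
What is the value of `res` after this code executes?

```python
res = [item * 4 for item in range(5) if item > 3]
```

Let's trace through this code step by step.

Initialize: res = [item * 4 for item in range(5) if item > 3]

After execution: res = [16]
[16]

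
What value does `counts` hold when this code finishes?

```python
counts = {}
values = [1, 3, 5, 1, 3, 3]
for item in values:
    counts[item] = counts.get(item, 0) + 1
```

Let's trace through this code step by step.

Initialize: counts = {}
Initialize: values = [1, 3, 5, 1, 3, 3]
Entering loop: for item in values:

After execution: counts = {1: 2, 3: 3, 5: 1}
{1: 2, 3: 3, 5: 1}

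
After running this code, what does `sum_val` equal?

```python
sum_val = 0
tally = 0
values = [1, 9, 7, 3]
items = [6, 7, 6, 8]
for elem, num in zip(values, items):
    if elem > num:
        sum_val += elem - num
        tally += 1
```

Let's trace through this code step by step.

Initialize: sum_val = 0
Initialize: tally = 0
Initialize: values = [1, 9, 7, 3]
Initialize: items = [6, 7, 6, 8]
Entering loop: for elem, num in zip(values, items):

After execution: sum_val = 3
3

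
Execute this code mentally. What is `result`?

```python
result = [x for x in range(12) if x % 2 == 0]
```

Let's trace through this code step by step.

Initialize: result = [x for x in range(12) if x % 2 == 0]

After execution: result = [0, 2, 4, 6, 8, 10]
[0, 2, 4, 6, 8, 10]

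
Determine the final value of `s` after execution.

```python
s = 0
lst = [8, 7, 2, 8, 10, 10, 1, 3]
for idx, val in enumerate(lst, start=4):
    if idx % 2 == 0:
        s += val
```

Let's trace through this code step by step.

Initialize: s = 0
Initialize: lst = [8, 7, 2, 8, 10, 10, 1, 3]
Entering loop: for idx, val in enumerate(lst, start=4):

After execution: s = 21
21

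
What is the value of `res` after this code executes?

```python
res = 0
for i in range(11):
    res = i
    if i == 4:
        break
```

Let's trace through this code step by step.

Initialize: res = 0
Entering loop: for i in range(11):

After execution: res = 4
4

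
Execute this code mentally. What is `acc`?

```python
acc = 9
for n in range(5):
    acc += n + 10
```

Let's trace through this code step by step.

Initialize: acc = 9
Entering loop: for n in range(5):

After execution: acc = 69
69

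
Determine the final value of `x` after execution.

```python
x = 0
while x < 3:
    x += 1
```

Let's trace through this code step by step.

Initialize: x = 0
Entering loop: while x < 3:

After execution: x = 3
3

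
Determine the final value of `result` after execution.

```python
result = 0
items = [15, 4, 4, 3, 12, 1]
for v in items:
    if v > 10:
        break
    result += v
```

Let's trace through this code step by step.

Initialize: result = 0
Initialize: items = [15, 4, 4, 3, 12, 1]
Entering loop: for v in items:

After execution: result = 0
0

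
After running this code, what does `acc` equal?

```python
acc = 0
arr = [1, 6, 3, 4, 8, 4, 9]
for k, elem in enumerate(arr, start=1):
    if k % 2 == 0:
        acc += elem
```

Let's trace through this code step by step.

Initialize: acc = 0
Initialize: arr = [1, 6, 3, 4, 8, 4, 9]
Entering loop: for k, elem in enumerate(arr, start=1):

After execution: acc = 14
14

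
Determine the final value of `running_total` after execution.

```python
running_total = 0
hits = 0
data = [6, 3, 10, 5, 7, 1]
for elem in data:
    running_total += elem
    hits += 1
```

Let's trace through this code step by step.

Initialize: running_total = 0
Initialize: hits = 0
Initialize: data = [6, 3, 10, 5, 7, 1]
Entering loop: for elem in data:

After execution: running_total = 32
32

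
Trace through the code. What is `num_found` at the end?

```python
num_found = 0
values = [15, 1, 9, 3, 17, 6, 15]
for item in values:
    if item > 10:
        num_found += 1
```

Let's trace through this code step by step.

Initialize: num_found = 0
Initialize: values = [15, 1, 9, 3, 17, 6, 15]
Entering loop: for item in values:

After execution: num_found = 3
3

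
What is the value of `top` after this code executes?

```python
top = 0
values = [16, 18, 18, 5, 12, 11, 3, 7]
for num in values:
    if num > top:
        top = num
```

Let's trace through this code step by step.

Initialize: top = 0
Initialize: values = [16, 18, 18, 5, 12, 11, 3, 7]
Entering loop: for num in values:

After execution: top = 18
18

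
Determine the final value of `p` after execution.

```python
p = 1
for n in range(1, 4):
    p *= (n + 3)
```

Let's trace through this code step by step.

Initialize: p = 1
Entering loop: for n in range(1, 4):

After execution: p = 120
120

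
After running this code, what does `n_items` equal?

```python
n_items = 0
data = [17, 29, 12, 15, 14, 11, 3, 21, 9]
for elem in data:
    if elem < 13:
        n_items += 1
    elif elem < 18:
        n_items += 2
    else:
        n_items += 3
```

Let's trace through this code step by step.

Initialize: n_items = 0
Initialize: data = [17, 29, 12, 15, 14, 11, 3, 21, 9]
Entering loop: for elem in data:

After execution: n_items = 16
16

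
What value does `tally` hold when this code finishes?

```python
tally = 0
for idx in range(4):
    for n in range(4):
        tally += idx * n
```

Let's trace through this code step by step.

Initialize: tally = 0
Entering loop: for idx in range(4):

After execution: tally = 36
36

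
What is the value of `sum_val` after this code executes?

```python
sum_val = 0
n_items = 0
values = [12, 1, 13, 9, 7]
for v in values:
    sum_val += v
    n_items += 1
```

Let's trace through this code step by step.

Initialize: sum_val = 0
Initialize: n_items = 0
Initialize: values = [12, 1, 13, 9, 7]
Entering loop: for v in values:

After execution: sum_val = 42
42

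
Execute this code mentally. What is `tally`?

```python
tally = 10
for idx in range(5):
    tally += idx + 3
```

Let's trace through this code step by step.

Initialize: tally = 10
Entering loop: for idx in range(5):

After execution: tally = 35
35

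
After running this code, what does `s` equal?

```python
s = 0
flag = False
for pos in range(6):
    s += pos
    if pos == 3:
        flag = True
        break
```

Let's trace through this code step by step.

Initialize: s = 0
Initialize: flag = False
Entering loop: for pos in range(6):

After execution: s = 6
6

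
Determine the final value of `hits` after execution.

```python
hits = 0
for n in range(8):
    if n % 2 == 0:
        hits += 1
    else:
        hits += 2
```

Let's trace through this code step by step.

Initialize: hits = 0
Entering loop: for n in range(8):

After execution: hits = 12
12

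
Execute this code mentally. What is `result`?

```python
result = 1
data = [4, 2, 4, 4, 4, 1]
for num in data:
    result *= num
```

Let's trace through this code step by step.

Initialize: result = 1
Initialize: data = [4, 2, 4, 4, 4, 1]
Entering loop: for num in data:

After execution: result = 512
512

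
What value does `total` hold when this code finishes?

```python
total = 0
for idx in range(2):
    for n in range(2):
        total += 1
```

Let's trace through this code step by step.

Initialize: total = 0
Entering loop: for idx in range(2):

After execution: total = 4
4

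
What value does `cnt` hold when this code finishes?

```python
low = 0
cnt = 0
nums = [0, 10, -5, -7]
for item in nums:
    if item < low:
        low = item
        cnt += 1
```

Let's trace through this code step by step.

Initialize: low = 0
Initialize: cnt = 0
Initialize: nums = [0, 10, -5, -7]
Entering loop: for item in nums:

After execution: cnt = 2
2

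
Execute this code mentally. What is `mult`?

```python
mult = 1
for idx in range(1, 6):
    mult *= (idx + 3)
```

Let's trace through this code step by step.

Initialize: mult = 1
Entering loop: for idx in range(1, 6):

After execution: mult = 6720
6720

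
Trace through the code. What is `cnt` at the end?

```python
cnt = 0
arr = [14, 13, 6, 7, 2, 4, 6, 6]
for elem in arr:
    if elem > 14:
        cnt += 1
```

Let's trace through this code step by step.

Initialize: cnt = 0
Initialize: arr = [14, 13, 6, 7, 2, 4, 6, 6]
Entering loop: for elem in arr:

After execution: cnt = 0
0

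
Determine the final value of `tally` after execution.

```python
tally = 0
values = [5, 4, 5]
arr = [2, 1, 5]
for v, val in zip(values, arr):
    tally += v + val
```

Let's trace through this code step by step.

Initialize: tally = 0
Initialize: values = [5, 4, 5]
Initialize: arr = [2, 1, 5]
Entering loop: for v, val in zip(values, arr):

After execution: tally = 22
22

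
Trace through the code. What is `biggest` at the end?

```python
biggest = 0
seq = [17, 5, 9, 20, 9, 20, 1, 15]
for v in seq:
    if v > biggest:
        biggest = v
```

Let's trace through this code step by step.

Initialize: biggest = 0
Initialize: seq = [17, 5, 9, 20, 9, 20, 1, 15]
Entering loop: for v in seq:

After execution: biggest = 20
20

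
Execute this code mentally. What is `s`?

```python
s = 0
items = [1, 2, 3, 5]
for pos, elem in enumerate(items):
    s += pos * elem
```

Let's trace through this code step by step.

Initialize: s = 0
Initialize: items = [1, 2, 3, 5]
Entering loop: for pos, elem in enumerate(items):

After execution: s = 23
23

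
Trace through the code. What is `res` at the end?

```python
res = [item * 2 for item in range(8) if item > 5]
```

Let's trace through this code step by step.

Initialize: res = [item * 2 for item in range(8) if item > 5]

After execution: res = [12, 14]
[12, 14]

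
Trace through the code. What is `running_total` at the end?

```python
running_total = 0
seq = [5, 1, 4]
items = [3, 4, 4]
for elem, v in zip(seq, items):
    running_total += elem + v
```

Let's trace through this code step by step.

Initialize: running_total = 0
Initialize: seq = [5, 1, 4]
Initialize: items = [3, 4, 4]
Entering loop: for elem, v in zip(seq, items):

After execution: running_total = 21
21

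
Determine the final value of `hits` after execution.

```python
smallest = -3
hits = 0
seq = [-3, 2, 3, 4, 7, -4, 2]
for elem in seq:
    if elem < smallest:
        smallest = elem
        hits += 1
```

Let's trace through this code step by step.

Initialize: smallest = -3
Initialize: hits = 0
Initialize: seq = [-3, 2, 3, 4, 7, -4, 2]
Entering loop: for elem in seq:

After execution: hits = 1
1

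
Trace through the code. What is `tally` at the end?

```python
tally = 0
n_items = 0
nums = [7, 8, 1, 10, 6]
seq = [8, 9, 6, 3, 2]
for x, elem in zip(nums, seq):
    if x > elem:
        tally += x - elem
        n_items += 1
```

Let's trace through this code step by step.

Initialize: tally = 0
Initialize: n_items = 0
Initialize: nums = [7, 8, 1, 10, 6]
Initialize: seq = [8, 9, 6, 3, 2]
Entering loop: for x, elem in zip(nums, seq):

After execution: tally = 11
11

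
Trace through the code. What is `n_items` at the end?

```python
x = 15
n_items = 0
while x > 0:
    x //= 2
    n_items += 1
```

Let's trace through this code step by step.

Initialize: x = 15
Initialize: n_items = 0
Entering loop: while x > 0:

After execution: n_items = 4
4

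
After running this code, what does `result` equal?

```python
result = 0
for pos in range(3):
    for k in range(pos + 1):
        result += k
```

Let's trace through this code step by step.

Initialize: result = 0
Entering loop: for pos in range(3):

After execution: result = 4
4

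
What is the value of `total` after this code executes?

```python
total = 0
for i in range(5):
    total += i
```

Let's trace through this code step by step.

Initialize: total = 0
Entering loop: for i in range(5):

After execution: total = 10
10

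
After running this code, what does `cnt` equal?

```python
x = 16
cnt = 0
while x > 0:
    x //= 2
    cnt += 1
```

Let's trace through this code step by step.

Initialize: x = 16
Initialize: cnt = 0
Entering loop: while x > 0:

After execution: cnt = 5
5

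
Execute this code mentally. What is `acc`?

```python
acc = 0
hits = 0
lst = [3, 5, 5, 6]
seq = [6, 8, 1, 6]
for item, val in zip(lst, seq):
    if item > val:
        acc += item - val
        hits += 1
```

Let's trace through this code step by step.

Initialize: acc = 0
Initialize: hits = 0
Initialize: lst = [3, 5, 5, 6]
Initialize: seq = [6, 8, 1, 6]
Entering loop: for item, val in zip(lst, seq):

After execution: acc = 4
4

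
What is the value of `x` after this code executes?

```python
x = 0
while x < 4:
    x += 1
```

Let's trace through this code step by step.

Initialize: x = 0
Entering loop: while x < 4:

After execution: x = 4
4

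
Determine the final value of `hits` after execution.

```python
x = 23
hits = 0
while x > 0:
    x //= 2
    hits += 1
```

Let's trace through this code step by step.

Initialize: x = 23
Initialize: hits = 0
Entering loop: while x > 0:

After execution: hits = 5
5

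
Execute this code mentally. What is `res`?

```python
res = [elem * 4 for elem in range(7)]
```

Let's trace through this code step by step.

Initialize: res = [elem * 4 for elem in range(7)]

After execution: res = [0, 4, 8, 12, 16, 20, 24]
[0, 4, 8, 12, 16, 20, 24]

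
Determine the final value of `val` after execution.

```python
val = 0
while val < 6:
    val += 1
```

Let's trace through this code step by step.

Initialize: val = 0
Entering loop: while val < 6:

After execution: val = 6
6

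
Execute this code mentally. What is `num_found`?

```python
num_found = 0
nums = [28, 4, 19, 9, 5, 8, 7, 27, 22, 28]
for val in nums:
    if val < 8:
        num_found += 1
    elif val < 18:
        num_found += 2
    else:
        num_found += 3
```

Let's trace through this code step by step.

Initialize: num_found = 0
Initialize: nums = [28, 4, 19, 9, 5, 8, 7, 27, 22, 28]
Entering loop: for val in nums:

After execution: num_found = 22
22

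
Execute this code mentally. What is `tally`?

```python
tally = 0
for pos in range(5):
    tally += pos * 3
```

Let's trace through this code step by step.

Initialize: tally = 0
Entering loop: for pos in range(5):

After execution: tally = 30
30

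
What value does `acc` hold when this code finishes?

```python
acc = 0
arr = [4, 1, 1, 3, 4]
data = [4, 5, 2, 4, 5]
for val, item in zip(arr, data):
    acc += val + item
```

Let's trace through this code step by step.

Initialize: acc = 0
Initialize: arr = [4, 1, 1, 3, 4]
Initialize: data = [4, 5, 2, 4, 5]
Entering loop: for val, item in zip(arr, data):

After execution: acc = 33
33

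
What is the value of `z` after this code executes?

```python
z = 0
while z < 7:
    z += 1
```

Let's trace through this code step by step.

Initialize: z = 0
Entering loop: while z < 7:

After execution: z = 7
7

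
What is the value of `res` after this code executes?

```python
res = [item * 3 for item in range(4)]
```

Let's trace through this code step by step.

Initialize: res = [item * 3 for item in range(4)]

After execution: res = [0, 3, 6, 9]
[0, 3, 6, 9]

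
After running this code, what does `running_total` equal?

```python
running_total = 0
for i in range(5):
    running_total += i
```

Let's trace through this code step by step.

Initialize: running_total = 0
Entering loop: for i in range(5):

After execution: running_total = 10
10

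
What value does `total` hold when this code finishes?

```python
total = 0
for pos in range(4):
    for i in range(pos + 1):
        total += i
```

Let's trace through this code step by step.

Initialize: total = 0
Entering loop: for pos in range(4):

After execution: total = 10
10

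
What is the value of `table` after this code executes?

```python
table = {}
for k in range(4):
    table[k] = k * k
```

Let's trace through this code step by step.

Initialize: table = {}
Entering loop: for k in range(4):

After execution: table = {0: 0, 1: 1, 2: 4, 3: 9}
{0: 0, 1: 1, 2: 4, 3: 9}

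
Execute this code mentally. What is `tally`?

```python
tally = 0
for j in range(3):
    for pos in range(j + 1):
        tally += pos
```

Let's trace through this code step by step.

Initialize: tally = 0
Entering loop: for j in range(3):

After execution: tally = 4
4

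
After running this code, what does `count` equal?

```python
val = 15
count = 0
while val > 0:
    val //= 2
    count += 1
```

Let's trace through this code step by step.

Initialize: val = 15
Initialize: count = 0
Entering loop: while val > 0:

After execution: count = 4
4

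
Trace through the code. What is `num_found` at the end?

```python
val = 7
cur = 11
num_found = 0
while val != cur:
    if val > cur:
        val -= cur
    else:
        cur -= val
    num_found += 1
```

Let's trace through this code step by step.

Initialize: val = 7
Initialize: cur = 11
Initialize: num_found = 0
Entering loop: while val != cur:

After execution: num_found = 5
5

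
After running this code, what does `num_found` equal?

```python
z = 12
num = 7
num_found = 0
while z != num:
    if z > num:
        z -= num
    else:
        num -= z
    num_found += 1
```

Let's trace through this code step by step.

Initialize: z = 12
Initialize: num = 7
Initialize: num_found = 0
Entering loop: while z != num:

After execution: num_found = 5
5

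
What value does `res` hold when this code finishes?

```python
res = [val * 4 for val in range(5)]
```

Let's trace through this code step by step.

Initialize: res = [val * 4 for val in range(5)]

After execution: res = [0, 4, 8, 12, 16]
[0, 4, 8, 12, 16]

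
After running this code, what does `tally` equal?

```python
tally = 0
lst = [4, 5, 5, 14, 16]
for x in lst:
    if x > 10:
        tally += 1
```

Let's trace through this code step by step.

Initialize: tally = 0
Initialize: lst = [4, 5, 5, 14, 16]
Entering loop: for x in lst:

After execution: tally = 2
2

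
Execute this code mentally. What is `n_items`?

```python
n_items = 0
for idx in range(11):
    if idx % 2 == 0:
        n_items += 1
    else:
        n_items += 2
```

Let's trace through this code step by step.

Initialize: n_items = 0
Entering loop: for idx in range(11):

After execution: n_items = 16
16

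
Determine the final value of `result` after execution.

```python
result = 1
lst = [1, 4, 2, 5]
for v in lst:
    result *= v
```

Let's trace through this code step by step.

Initialize: result = 1
Initialize: lst = [1, 4, 2, 5]
Entering loop: for v in lst:

After execution: result = 40
40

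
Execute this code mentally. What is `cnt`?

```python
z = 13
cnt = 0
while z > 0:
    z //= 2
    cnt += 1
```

Let's trace through this code step by step.

Initialize: z = 13
Initialize: cnt = 0
Entering loop: while z > 0:

After execution: cnt = 4
4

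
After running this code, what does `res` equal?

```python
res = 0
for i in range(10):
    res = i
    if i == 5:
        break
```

Let's trace through this code step by step.

Initialize: res = 0
Entering loop: for i in range(10):

After execution: res = 5
5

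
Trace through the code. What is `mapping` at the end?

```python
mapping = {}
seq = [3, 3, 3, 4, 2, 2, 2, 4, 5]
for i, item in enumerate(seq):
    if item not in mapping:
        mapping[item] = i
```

Let's trace through this code step by step.

Initialize: mapping = {}
Initialize: seq = [3, 3, 3, 4, 2, 2, 2, 4, 5]
Entering loop: for i, item in enumerate(seq):

After execution: mapping = {3: 0, 4: 3, 2: 4, 5: 8}
{3: 0, 4: 3, 2: 4, 5: 8}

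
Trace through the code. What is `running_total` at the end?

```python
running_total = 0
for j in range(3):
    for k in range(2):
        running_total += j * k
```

Let's trace through this code step by step.

Initialize: running_total = 0
Entering loop: for j in range(3):

After execution: running_total = 3
3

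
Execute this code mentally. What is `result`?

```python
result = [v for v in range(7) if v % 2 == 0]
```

Let's trace through this code step by step.

Initialize: result = [v for v in range(7) if v % 2 == 0]

After execution: result = [0, 2, 4, 6]
[0, 2, 4, 6]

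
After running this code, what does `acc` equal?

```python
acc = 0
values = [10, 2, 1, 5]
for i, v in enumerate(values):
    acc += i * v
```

Let's trace through this code step by step.

Initialize: acc = 0
Initialize: values = [10, 2, 1, 5]
Entering loop: for i, v in enumerate(values):

After execution: acc = 19
19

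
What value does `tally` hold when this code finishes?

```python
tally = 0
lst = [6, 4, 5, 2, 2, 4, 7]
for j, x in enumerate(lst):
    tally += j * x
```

Let's trace through this code step by step.

Initialize: tally = 0
Initialize: lst = [6, 4, 5, 2, 2, 4, 7]
Entering loop: for j, x in enumerate(lst):

After execution: tally = 90
90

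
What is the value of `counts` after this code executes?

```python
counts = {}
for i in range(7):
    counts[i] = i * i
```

Let's trace through this code step by step.

Initialize: counts = {}
Entering loop: for i in range(7):

After execution: counts = {0: 0, 1: 1, 2: 4, 3: 9, 4: 16, 5: 25, 6: 36}
{0: 0, 1: 1, 2: 4, 3: 9, 4: 16, 5: 25, 6: 36}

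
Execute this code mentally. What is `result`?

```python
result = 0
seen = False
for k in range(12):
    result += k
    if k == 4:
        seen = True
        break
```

Let's trace through this code step by step.

Initialize: result = 0
Initialize: seen = False
Entering loop: for k in range(12):

After execution: result = 10
10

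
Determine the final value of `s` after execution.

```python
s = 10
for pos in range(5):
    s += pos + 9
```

Let's trace through this code step by step.

Initialize: s = 10
Entering loop: for pos in range(5):

After execution: s = 65
65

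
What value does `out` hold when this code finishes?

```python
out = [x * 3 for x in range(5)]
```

Let's trace through this code step by step.

Initialize: out = [x * 3 for x in range(5)]

After execution: out = [0, 3, 6, 9, 12]
[0, 3, 6, 9, 12]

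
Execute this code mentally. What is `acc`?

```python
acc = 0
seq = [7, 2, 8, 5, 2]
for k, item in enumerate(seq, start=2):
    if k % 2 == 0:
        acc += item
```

Let's trace through this code step by step.

Initialize: acc = 0
Initialize: seq = [7, 2, 8, 5, 2]
Entering loop: for k, item in enumerate(seq, start=2):

After execution: acc = 17
17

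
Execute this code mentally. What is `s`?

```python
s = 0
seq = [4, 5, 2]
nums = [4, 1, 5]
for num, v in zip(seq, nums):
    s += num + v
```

Let's trace through this code step by step.

Initialize: s = 0
Initialize: seq = [4, 5, 2]
Initialize: nums = [4, 1, 5]
Entering loop: for num, v in zip(seq, nums):

After execution: s = 21
21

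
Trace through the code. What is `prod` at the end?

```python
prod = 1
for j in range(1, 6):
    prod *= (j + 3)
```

Let's trace through this code step by step.

Initialize: prod = 1
Entering loop: for j in range(1, 6):

After execution: prod = 6720
6720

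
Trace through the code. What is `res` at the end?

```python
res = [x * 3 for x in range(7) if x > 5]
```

Let's trace through this code step by step.

Initialize: res = [x * 3 for x in range(7) if x > 5]

After execution: res = [18]
[18]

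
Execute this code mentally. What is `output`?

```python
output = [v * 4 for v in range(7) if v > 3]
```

Let's trace through this code step by step.

Initialize: output = [v * 4 for v in range(7) if v > 3]

After execution: output = [16, 20, 24]
[16, 20, 24]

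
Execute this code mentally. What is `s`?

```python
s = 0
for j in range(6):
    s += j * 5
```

Let's trace through this code step by step.

Initialize: s = 0
Entering loop: for j in range(6):

After execution: s = 75
75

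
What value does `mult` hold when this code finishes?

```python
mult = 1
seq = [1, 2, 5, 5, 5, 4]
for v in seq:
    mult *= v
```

Let's trace through this code step by step.

Initialize: mult = 1
Initialize: seq = [1, 2, 5, 5, 5, 4]
Entering loop: for v in seq:

After execution: mult = 1000
1000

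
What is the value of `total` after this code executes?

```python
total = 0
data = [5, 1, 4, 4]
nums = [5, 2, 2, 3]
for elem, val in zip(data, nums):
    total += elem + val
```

Let's trace through this code step by step.

Initialize: total = 0
Initialize: data = [5, 1, 4, 4]
Initialize: nums = [5, 2, 2, 3]
Entering loop: for elem, val in zip(data, nums):

After execution: total = 26
26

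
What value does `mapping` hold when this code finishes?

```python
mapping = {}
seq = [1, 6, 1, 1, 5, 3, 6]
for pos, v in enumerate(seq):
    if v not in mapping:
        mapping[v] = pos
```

Let's trace through this code step by step.

Initialize: mapping = {}
Initialize: seq = [1, 6, 1, 1, 5, 3, 6]
Entering loop: for pos, v in enumerate(seq):

After execution: mapping = {1: 0, 6: 1, 5: 4, 3: 5}
{1: 0, 6: 1, 5: 4, 3: 5}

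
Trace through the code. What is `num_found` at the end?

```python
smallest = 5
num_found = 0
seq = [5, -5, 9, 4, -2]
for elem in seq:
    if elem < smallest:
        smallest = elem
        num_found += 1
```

Let's trace through this code step by step.

Initialize: smallest = 5
Initialize: num_found = 0
Initialize: seq = [5, -5, 9, 4, -2]
Entering loop: for elem in seq:

After execution: num_found = 1
1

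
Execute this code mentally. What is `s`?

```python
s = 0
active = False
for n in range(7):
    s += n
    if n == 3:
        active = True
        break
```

Let's trace through this code step by step.

Initialize: s = 0
Initialize: active = False
Entering loop: for n in range(7):

After execution: s = 6
6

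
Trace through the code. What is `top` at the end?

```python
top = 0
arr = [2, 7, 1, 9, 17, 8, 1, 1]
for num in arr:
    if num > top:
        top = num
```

Let's trace through this code step by step.

Initialize: top = 0
Initialize: arr = [2, 7, 1, 9, 17, 8, 1, 1]
Entering loop: for num in arr:

After execution: top = 17
17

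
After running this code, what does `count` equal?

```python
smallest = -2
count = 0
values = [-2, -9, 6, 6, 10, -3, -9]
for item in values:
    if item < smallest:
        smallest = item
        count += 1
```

Let's trace through this code step by step.

Initialize: smallest = -2
Initialize: count = 0
Initialize: values = [-2, -9, 6, 6, 10, -3, -9]
Entering loop: for item in values:

After execution: count = 1
1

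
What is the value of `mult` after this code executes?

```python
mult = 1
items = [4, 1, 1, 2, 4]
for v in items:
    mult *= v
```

Let's trace through this code step by step.

Initialize: mult = 1
Initialize: items = [4, 1, 1, 2, 4]
Entering loop: for v in items:

After execution: mult = 32
32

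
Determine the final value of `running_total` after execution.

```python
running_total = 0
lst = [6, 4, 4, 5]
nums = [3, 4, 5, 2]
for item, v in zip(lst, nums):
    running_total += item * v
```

Let's trace through this code step by step.

Initialize: running_total = 0
Initialize: lst = [6, 4, 4, 5]
Initialize: nums = [3, 4, 5, 2]
Entering loop: for item, v in zip(lst, nums):

After execution: running_total = 64
64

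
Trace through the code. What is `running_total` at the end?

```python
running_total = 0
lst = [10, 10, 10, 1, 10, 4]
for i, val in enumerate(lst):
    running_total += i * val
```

Let's trace through this code step by step.

Initialize: running_total = 0
Initialize: lst = [10, 10, 10, 1, 10, 4]
Entering loop: for i, val in enumerate(lst):

After execution: running_total = 93
93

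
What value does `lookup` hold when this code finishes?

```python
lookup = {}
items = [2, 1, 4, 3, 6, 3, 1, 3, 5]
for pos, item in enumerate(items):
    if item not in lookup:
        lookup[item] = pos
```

Let's trace through this code step by step.

Initialize: lookup = {}
Initialize: items = [2, 1, 4, 3, 6, 3, 1, 3, 5]
Entering loop: for pos, item in enumerate(items):

After execution: lookup = {2: 0, 1: 1, 4: 2, 3: 3, 6: 4, 5: 8}
{2: 0, 1: 1, 4: 2, 3: 3, 6: 4, 5: 8}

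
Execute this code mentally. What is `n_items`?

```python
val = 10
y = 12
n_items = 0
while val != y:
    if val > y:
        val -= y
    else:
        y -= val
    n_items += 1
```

Let's trace through this code step by step.

Initialize: val = 10
Initialize: y = 12
Initialize: n_items = 0
Entering loop: while val != y:

After execution: n_items = 5
5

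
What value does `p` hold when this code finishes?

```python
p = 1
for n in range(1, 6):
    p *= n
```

Let's trace through this code step by step.

Initialize: p = 1
Entering loop: for n in range(1, 6):

After execution: p = 120
120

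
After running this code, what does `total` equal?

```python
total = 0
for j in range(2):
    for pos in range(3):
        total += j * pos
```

Let's trace through this code step by step.

Initialize: total = 0
Entering loop: for j in range(2):

After execution: total = 3
3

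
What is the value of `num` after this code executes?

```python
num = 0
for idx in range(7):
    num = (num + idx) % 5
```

Let's trace through this code step by step.

Initialize: num = 0
Entering loop: for idx in range(7):

After execution: num = 1
1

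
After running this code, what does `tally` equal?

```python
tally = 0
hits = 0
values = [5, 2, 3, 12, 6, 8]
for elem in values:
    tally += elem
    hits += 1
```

Let's trace through this code step by step.

Initialize: tally = 0
Initialize: hits = 0
Initialize: values = [5, 2, 3, 12, 6, 8]
Entering loop: for elem in values:

After execution: tally = 36
36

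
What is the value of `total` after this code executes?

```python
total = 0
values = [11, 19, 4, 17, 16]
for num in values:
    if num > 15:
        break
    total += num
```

Let's trace through this code step by step.

Initialize: total = 0
Initialize: values = [11, 19, 4, 17, 16]
Entering loop: for num in values:

After execution: total = 11
11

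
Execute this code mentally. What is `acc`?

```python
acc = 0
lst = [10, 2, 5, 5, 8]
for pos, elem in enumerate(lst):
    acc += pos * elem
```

Let's trace through this code step by step.

Initialize: acc = 0
Initialize: lst = [10, 2, 5, 5, 8]
Entering loop: for pos, elem in enumerate(lst):

After execution: acc = 59
59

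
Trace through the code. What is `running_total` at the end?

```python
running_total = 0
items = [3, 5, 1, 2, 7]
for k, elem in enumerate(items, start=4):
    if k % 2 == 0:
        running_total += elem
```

Let's trace through this code step by step.

Initialize: running_total = 0
Initialize: items = [3, 5, 1, 2, 7]
Entering loop: for k, elem in enumerate(items, start=4):

After execution: running_total = 11
11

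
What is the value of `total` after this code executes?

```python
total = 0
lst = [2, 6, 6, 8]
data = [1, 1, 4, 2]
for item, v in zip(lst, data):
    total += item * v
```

Let's trace through this code step by step.

Initialize: total = 0
Initialize: lst = [2, 6, 6, 8]
Initialize: data = [1, 1, 4, 2]
Entering loop: for item, v in zip(lst, data):

After execution: total = 48
48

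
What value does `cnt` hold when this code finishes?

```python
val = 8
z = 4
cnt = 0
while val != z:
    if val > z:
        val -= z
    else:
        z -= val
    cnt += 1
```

Let's trace through this code step by step.

Initialize: val = 8
Initialize: z = 4
Initialize: cnt = 0
Entering loop: while val != z:

After execution: cnt = 1
1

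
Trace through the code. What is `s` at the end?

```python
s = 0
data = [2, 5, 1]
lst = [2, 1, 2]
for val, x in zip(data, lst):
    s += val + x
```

Let's trace through this code step by step.

Initialize: s = 0
Initialize: data = [2, 5, 1]
Initialize: lst = [2, 1, 2]
Entering loop: for val, x in zip(data, lst):

After execution: s = 13
13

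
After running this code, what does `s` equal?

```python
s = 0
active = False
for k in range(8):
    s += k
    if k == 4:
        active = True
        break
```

Let's trace through this code step by step.

Initialize: s = 0
Initialize: active = False
Entering loop: for k in range(8):

After execution: s = 10
10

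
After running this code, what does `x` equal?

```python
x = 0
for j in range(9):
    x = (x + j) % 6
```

Let's trace through this code step by step.

Initialize: x = 0
Entering loop: for j in range(9):

After execution: x = 0
0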